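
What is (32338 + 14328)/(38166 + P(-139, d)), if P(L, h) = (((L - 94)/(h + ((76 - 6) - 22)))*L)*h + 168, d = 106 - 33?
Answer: 5646586/7002665 ≈ 0.80635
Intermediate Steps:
d = 73
P(L, h) = 168 + L*h*(-94 + L)/(48 + h) (P(L, h) = (((-94 + L)/(h + (70 - 22)))*L)*h + 168 = (((-94 + L)/(h + 48))*L)*h + 168 = (((-94 + L)/(48 + h))*L)*h + 168 = (L*(-94 + L)/(48 + h))*h + 168 = L*h*(-94 + L)/(48 + h) + 168 = 168 + L*h*(-94 + L)/(48 + h))
(32338 + 14328)/(38166 + P(-139, d)) = (32338 + 14328)/(38166 + (8064 + 168*73 + 73*(-139)² - 94*(-139)*73)/(48 + 73)) = 46666/(38166 + (8064 + 12264 + 73*19321 + 953818)/121) = 46666/(38166 + (8064 + 12264 + 1410433 + 953818)/121) = 46666/(38166 + (1/121)*2384579) = 46666/(38166 + 2384579/121) = 46666/(7002665/121) = 46666*(121/7002665) = 5646586/7002665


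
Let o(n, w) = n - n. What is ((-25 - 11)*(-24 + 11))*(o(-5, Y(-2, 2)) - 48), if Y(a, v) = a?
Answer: -22464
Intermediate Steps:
o(n, w) = 0
((-25 - 11)*(-24 + 11))*(o(-5, Y(-2, 2)) - 48) = ((-25 - 11)*(-24 + 11))*(0 - 48) = -36*(-13)*(-48) = 468*(-48) = -22464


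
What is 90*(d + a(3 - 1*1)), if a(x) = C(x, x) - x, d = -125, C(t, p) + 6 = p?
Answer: -11790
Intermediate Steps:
C(t, p) = -6 + p
a(x) = -6 (a(x) = (-6 + x) - x = -6)
90*(d + a(3 - 1*1)) = 90*(-125 - 6) = 90*(-131) = -11790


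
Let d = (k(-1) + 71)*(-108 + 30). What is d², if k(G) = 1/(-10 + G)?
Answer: 3701505600/121 ≈ 3.0591e+7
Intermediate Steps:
d = -60840/11 (d = (1/(-10 - 1) + 71)*(-108 + 30) = (1/(-11) + 71)*(-78) = (-1/11 + 71)*(-78) = (780/11)*(-78) = -60840/11 ≈ -5530.9)
d² = (-60840/11)² = 3701505600/121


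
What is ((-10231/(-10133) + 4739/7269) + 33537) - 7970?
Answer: 1883305206985/73656777 ≈ 25569.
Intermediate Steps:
((-10231/(-10133) + 4739/7269) + 33537) - 7970 = ((-10231*(-1/10133) + 4739*(1/7269)) + 33537) - 7970 = ((10231/10133 + 4739/7269) + 33537) - 7970 = (122389426/73656777 + 33537) - 7970 = 2470349719675/73656777 - 7970 = 1883305206985/73656777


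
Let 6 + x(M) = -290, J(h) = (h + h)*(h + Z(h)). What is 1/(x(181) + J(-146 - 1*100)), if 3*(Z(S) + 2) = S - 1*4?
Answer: 1/162720 ≈ 6.1455e-6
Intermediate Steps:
Z(S) = -10/3 + S/3 (Z(S) = -2 + (S - 1*4)/3 = -2 + (S - 4)/3 = -2 + (-4 + S)/3 = -2 + (-4/3 + S/3) = -10/3 + S/3)
J(h) = 2*h*(-10/3 + 4*h/3) (J(h) = (h + h)*(h + (-10/3 + h/3)) = (2*h)*(-10/3 + 4*h/3) = 2*h*(-10/3 + 4*h/3))
x(M) = -296 (x(M) = -6 - 290 = -296)
1/(x(181) + J(-146 - 1*100)) = 1/(-296 + 4*(-146 - 1*100)*(-5 + 2*(-146 - 1*100))/3) = 1/(-296 + 4*(-146 - 100)*(-5 + 2*(-146 - 100))/3) = 1/(-296 + (4/3)*(-246)*(-5 + 2*(-246))) = 1/(-296 + (4/3)*(-246)*(-5 - 492)) = 1/(-296 + (4/3)*(-246)*(-497)) = 1/(-296 + 163016) = 1/162720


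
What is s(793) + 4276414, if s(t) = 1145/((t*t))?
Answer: 2689218668631/628849 ≈ 4.2764e+6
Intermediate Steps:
s(t) = 1145/t² (s(t) = 1145/(t²) = 1145/t²)
s(793) + 4276414 = 1145/793² + 4276414 = 1145*(1/628849) + 4276414 = 1145/628849 + 4276414 = 2689218668631/628849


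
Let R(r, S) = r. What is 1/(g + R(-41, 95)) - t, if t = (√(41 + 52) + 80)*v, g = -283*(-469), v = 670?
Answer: -7111969599/132686 - 670*√93 ≈ -60061.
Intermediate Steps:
g = 132727
t = 53600 + 670*√93 (t = (√(41 + 52) + 80)*670 = (√93 + 80)*670 = (80 + √93)*670 = 53600 + 670*√93 ≈ 60061.)
1/(g + R(-41, 95)) - t = 1/(132727 - 41) - (53600 + 670*√93) = 1/132686 + (-53600 - 670*√93) = -7111969599/132686 - 670*√93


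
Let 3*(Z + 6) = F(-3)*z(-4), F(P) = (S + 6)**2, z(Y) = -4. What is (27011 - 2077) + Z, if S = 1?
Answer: 74588/3 ≈ 24863.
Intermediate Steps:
F(P) = 49 (F(P) = (1 + 6)**2 = 7**2 = 49)
Z = -214/3 (Z = -6 + (49*(-4))/3 = -6 + (1/3)*(-196) = -6 - 196/3 = -214/3 ≈ -71.333)
(27011 - 2077) + Z = (27011 - 2077) - 214/3 = 24934 - 214/3 = 74588/3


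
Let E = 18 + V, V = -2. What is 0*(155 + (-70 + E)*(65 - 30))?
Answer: 0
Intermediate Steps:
E = 16 (E = 18 - 2 = 16)
0*(155 + (-70 + E)*(65 - 30)) = 0*(155 + (-70 + 16)*(65 - 30)) = 0*(155 - 54*35) = 0*(155 - 1890) = 0*(-1735) = 0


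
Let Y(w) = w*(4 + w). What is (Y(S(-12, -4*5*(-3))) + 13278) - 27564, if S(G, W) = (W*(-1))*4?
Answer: 42354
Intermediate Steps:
S(G, W) = -4*W (S(G, W) = -W*4 = -4*W)
(Y(S(-12, -4*5*(-3))) + 13278) - 27564 = ((-4*(-4*5)*(-3))*(4 - 4*(-4*5)*(-3)) + 13278) - 27564 = ((-(-80)*(-3))*(4 - (-80)*(-3)) + 13278) - 27564 = ((-4*60)*(4 - 4*60) + 13278) - 27564 = (-240*(4 - 240) + 13278) - 27564 = (-240*(-236) + 13278) - 27564 = (56640 + 13278) - 27564 = 69918 - 27564 = 42354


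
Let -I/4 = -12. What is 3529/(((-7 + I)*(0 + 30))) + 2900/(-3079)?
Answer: 7298791/3787170 ≈ 1.9272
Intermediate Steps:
I = 48 (I = -4*(-12) = 48)
3529/(((-7 + I)*(0 + 30))) + 2900/(-3079) = 3529/(((-7 + 48)*(0 + 30))) + 2900/(-3079) = 3529/((41*30)) + 2900*(-1/3079) = 3529/1230 - 2900/3079 = 7298791/3787170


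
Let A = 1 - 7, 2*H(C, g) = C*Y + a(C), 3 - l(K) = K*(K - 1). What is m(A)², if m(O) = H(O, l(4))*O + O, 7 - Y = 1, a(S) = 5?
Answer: 7569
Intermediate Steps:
l(K) = 3 - K*(-1 + K) (l(K) = 3 - K*(K - 1) = 3 - K*(-1 + K))
Y = 6 (Y = 7 - 1*1 = 7 - 1 = 6)
H(C, g) = 5/2 + 3*C (H(C, g) = (C*6 + 5)/2 = (6*C + 5)/2 = (5 + 6*C)/2 = 5/2 + 3*C)
A = -6
m(O) = O + O*(5/2 + 3*O) (m(O) = (5/2 + 3*O)*O + O = O*(5/2 + 3*O) + O = O + O*(5/2 + 3*O))
m(A)² = ((½)*(-6)*(7 + 6*(-6)))² = ((½)*(-6)*(7 - 36))² = ((½)*(-6)*(-29))² = 87² = 7569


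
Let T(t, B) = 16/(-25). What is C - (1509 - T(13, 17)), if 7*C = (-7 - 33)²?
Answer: -224187/175 ≈ -1281.1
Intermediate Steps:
T(t, B) = -16/25 (T(t, B) = 16*(-1/25) = -16/25)
C = 1600/7 (C = (-7 - 33)²/7 = (⅐)*(-40)² = (⅐)*1600 = 1600/7 ≈ 228.57)
C - (1509 - T(13, 17)) = 1600/7 - (1509 - 1*(-16/25)) = 1600/7 - (1509 + 16/25) = 1600/7 - 1*37741/25 = 1600/7 - 37741/25 = -224187/175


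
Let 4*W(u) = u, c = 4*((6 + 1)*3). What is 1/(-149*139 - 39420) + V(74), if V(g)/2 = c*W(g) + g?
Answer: 195786535/60131 ≈ 3256.0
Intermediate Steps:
c = 84 (c = 4*(7*3) = 4*21 = 84)
W(u) = u/4
V(g) = 44*g (V(g) = 2*(84*(g/4) + g) = 2*(21*g + g) = 2*(22*g) = 44*g)
1/(-149*139 - 39420) + V(74) = 1/(-149*139 - 39420) + 44*74 = 1/(-1*20711 - 39420) + 3256 = 1/(-20711 - 39420) + 3256 = 1/(-60131) + 3256 = -1/60131 + 3256 = 195786535/60131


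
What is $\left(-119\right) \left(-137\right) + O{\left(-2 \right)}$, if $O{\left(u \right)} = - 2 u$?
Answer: $16307$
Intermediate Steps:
$\left(-119\right) \left(-137\right) + O{\left(-2 \right)} = \left(-119\right) \left(-137\right) - -4 = 16303 + 4 = 16307$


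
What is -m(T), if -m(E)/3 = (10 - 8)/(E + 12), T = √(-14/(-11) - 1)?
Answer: 264/527 - 2*√33/527 ≈ 0.47915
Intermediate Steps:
T = √33/11 (T = √(-14*(-1/11) - 1) = √(14/11 - 1) = √(3/11) = √33/11 ≈ 0.52223)
m(E) = -6/(12 + E) (m(E) = -3*(10 - 8)/(E + 12) = -6/(12 + E))
-m(T) = -(-6)/(12 + √33/11) = 6/(12 + √33/11)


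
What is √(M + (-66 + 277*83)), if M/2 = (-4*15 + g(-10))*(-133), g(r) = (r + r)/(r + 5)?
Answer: √37821 ≈ 194.48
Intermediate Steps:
g(r) = 2*r/(5 + r) (g(r) = (2*r)/(5 + r) = 2*r/(5 + r))
M = 14896 (M = 2*((-4*15 + 2*(-10)/(5 - 10))*(-133)) = 2*((-60 + 2*(-10)/(-5))*(-133)) = 2*((-60 + 2*(-10)*(-⅕))*(-133)) = 2*((-60 + 4)*(-133)) = 2*(-56*(-133)) = 2*7448 = 14896)
√(M + (-66 + 277*83)) = √(14896 + (-66 + 277*83)) = √(14896 + (-66 + 22991)) = √(14896 + 22925) = √37821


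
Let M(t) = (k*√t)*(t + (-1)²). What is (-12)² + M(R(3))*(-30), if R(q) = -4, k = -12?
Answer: 144 - 2160*I ≈ 144.0 - 2160.0*I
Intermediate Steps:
M(t) = -12*√t*(1 + t) (M(t) = (-12*√t)*(t + (-1)²) = (-12*√t)*(t + 1) = (-12*√t)*(1 + t) = -12*√t*(1 + t))
(-12)² + M(R(3))*(-30) = (-12)² + (12*√(-4)*(-1 - 1*(-4)))*(-30) = 144 + (12*(2*I)*(-1 + 4))*(-30) = 144 + (12*(2*I)*3)*(-30) = 144 + (72*I)*(-30) = 144 - 2160*I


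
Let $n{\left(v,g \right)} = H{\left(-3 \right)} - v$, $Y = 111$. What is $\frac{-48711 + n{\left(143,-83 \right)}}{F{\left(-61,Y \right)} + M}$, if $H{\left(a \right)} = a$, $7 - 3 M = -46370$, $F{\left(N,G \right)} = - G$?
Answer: $- \frac{48857}{15348} \approx -3.1833$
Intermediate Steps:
$M = 15459$ ($M = \frac{7}{3} - - \frac{46370}{3} = \frac{7}{3} + \frac{46370}{3} = 15459$)
$n{\left(v,g \right)} = -3 - v$
$\frac{-48711 + n{\left(143,-83 \right)}}{F{\left(-61,Y \right)} + M} = \frac{-48711 - 146}{\left(-1\right) 111 + 15459} = \frac{-48711 - 146}{-111 + 15459} = \frac{-48711 - 146}{15348} = \left(-48857\right) \frac{1}{15348} = - \frac{48857}{15348}$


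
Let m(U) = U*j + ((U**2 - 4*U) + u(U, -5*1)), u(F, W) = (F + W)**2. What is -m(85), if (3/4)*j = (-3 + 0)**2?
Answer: -14305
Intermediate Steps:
j = 12 (j = 4*(-3 + 0)**2/3 = (4/3)*(-3)**2 = (4/3)*9 = 12)
m(U) = U**2 + (-5 + U)**2 + 8*U (m(U) = U*12 + ((U**2 - 4*U) + (U - 5*1)**2) = 12*U + ((U**2 - 4*U) + (U - 5)**2) = 12*U + ((U**2 - 4*U) + (-5 + U)**2) = 12*U + (U**2 + (-5 + U)**2 - 4*U) = U**2 + (-5 + U)**2 + 8*U)
-m(85) = -(25 - 2*85 + 2*85**2) = -(25 - 170 + 2*7225) = -(25 - 170 + 14450) = -1*14305 = -14305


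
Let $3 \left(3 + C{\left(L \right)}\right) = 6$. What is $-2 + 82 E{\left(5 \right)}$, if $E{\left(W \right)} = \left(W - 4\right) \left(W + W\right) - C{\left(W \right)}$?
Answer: $900$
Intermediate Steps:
$C{\left(L \right)} = -1$ ($C{\left(L \right)} = -3 + \frac{1}{3} \cdot 6 = -3 + 2 = -1$)
$E{\left(W \right)} = 1 + 2 W \left(-4 + W\right)$ ($E{\left(W \right)} = \left(W - 4\right) \left(W + W\right) - -1 = \left(-4 + W\right) 2 W + 1 = 2 W \left(-4 + W\right) + 1 = 1 + 2 W \left(-4 + W\right)$)
$-2 + 82 E{\left(5 \right)} = -2 + 82 \left(1 - 40 + 2 \cdot 5^{2}\right) = -2 + 82 \left(1 - 40 + 2 \cdot 25\right) = -2 + 82 \left(1 - 40 + 50\right) = -2 + 82 \cdot 11 = -2 + 902 = 900$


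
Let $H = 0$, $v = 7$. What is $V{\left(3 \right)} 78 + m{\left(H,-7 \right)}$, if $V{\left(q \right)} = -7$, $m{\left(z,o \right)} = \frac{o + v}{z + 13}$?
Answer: $-546$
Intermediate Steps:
$m{\left(z,o \right)} = \frac{7 + o}{13 + z}$ ($m{\left(z,o \right)} = \frac{o + 7}{z + 13} = \frac{7 + o}{13 + z}$)
$V{\left(3 \right)} 78 + m{\left(H,-7 \right)} = \left(-7\right) 78 + \frac{7 - 7}{13 + 0} = -546 + \frac{1}{13} \cdot 0 = -546 + 0 = -546$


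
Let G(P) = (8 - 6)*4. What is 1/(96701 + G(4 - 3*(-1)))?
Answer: 1/96709 ≈ 1.0340e-5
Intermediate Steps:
G(P) = 8 (G(P) = 2*4 = 8)
1/(96701 + G(4 - 3*(-1))) = 1/(96701 + 8) = 1/96709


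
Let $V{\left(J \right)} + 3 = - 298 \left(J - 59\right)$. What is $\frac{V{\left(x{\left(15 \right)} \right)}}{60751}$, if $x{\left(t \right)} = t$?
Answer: $\frac{13109}{60751} \approx 0.21578$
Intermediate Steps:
$V{\left(J \right)} = 17579 - 298 J$ ($V{\left(J \right)} = -3 - 298 \left(J - 59\right) = -3 - 298 \left(-59 + J\right) = -3 - \left(-17582 + 298 J\right) = 17579 - 298 J$)
$\frac{V{\left(x{\left(15 \right)} \right)}}{60751} = \frac{17579 - 4470}{60751} = \left(17579 - 4470\right) \frac{1}{60751} = 13109 \cdot \frac{1}{60751} = \frac{13109}{60751}$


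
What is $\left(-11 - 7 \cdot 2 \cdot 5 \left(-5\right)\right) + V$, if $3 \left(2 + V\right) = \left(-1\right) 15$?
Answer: $332$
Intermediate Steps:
$V = -7$ ($V = -2 + \frac{\left(-1\right) 15}{3} = -2 + \frac{1}{3} \left(-15\right) = -2 - 5 = -7$)
$\left(-11 - 7 \cdot 2 \cdot 5 \left(-5\right)\right) + V = \left(-11 - 7 \cdot 2 \cdot 5 \left(-5\right)\right) - 7 = \left(-11 - 7 \cdot 10 \left(-5\right)\right) - 7 = \left(-11 - -350\right) - 7 = \left(-11 + 350\right) - 7 = 339 - 7 = 332$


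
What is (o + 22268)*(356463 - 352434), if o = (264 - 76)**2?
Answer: 232118748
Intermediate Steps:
o = 35344 (o = 188**2 = 35344)
(o + 22268)*(356463 - 352434) = (35344 + 22268)*(356463 - 352434) = 57612*4029 = 232118748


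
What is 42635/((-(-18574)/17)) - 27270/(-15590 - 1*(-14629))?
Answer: 1203040975/17849614 ≈ 67.399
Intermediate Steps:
42635/((-(-18574)/17)) - 27270/(-15590 - 1*(-14629)) = 42635/((-(-18574)/17)) - 27270/(-15590 + 14629) = 42635/((-74*(-251/17))) - 27270/(-961) = 42635/(18574/17) - 27270*(-1/961) = 42635*(17/18574) + 27270/961 = 724795/18574 + 27270/961 = 1203040975/17849614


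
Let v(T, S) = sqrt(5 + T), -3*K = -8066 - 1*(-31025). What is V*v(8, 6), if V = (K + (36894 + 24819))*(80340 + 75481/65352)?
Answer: 3379042928615*sqrt(13)/778 ≈ 1.5660e+10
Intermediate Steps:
K = -7653 (K = -(-8066 - 1*(-31025))/3 = -(-8066 + 31025)/3 = -1/3*22959 = -7653)
V = 3379042928615/778 (V = (-7653 + (36894 + 24819))*(80340 + 75481/65352) = (-7653 + 61713)*(80340 + 75481*(1/65352)) = 54060*(80340 + 10783/9336) = 54060*(750065023/9336) = 3379042928615/778 ≈ 4.3432e+9)
V*v(8, 6) = 3379042928615*sqrt(5 + 8)/778 = 3379042928615*sqrt(13)/778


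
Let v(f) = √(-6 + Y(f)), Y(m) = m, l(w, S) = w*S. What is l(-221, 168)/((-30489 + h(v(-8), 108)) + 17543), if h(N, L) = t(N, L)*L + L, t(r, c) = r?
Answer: 1309476/453235 + 11016*I*√14/453235 ≈ 2.8892 + 0.090942*I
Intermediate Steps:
l(w, S) = S*w
v(f) = √(-6 + f)
h(N, L) = L + L*N (h(N, L) = N*L + L = L*N + L = L + L*N)
l(-221, 168)/((-30489 + h(v(-8), 108)) + 17543) = (168*(-221))/((-30489 + 108*(1 + √(-6 - 8))) + 17543) = -37128/((-30489 + 108*(1 + √(-14))) + 17543) = -37128/((-30489 + 108*(1 + I*√14)) + 17543) = -37128/((-30489 + (108 + 108*I*√14)) + 17543) = -37128/((-30381 + 108*I*√14) + 17543) = -37128/(-12838 + 108*I*√14)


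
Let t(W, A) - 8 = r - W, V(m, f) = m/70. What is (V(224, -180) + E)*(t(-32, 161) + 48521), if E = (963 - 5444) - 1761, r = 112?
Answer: -1518305562/5 ≈ -3.0366e+8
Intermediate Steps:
V(m, f) = m/70 (V(m, f) = m*(1/70) = m/70)
t(W, A) = 120 - W (t(W, A) = 8 + (112 - W) = 120 - W)
E = -6242 (E = -4481 - 1761 = -6242)
(V(224, -180) + E)*(t(-32, 161) + 48521) = ((1/70)*224 - 6242)*((120 - 1*(-32)) + 48521) = (16/5 - 6242)*((120 + 32) + 48521) = -31194*(152 + 48521)/5 = -31194/5*48673 = -1518305562/5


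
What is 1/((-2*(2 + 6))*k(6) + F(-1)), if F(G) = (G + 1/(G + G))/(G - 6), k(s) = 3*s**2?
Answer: -14/24189 ≈ -0.00057878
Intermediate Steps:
F(G) = (G + 1/(2*G))/(-6 + G)
1/((-2*(2 + 6))*k(6) + F(-1)) = 1/((-2*(2 + 6))*(3*6**2) + (1/2 + (-1)**2)/((-1)*(-6 - 1))) = 1/((-2*8)*(3*36) - 1*(1/2 + 1)/(-7)) = 1/(-16*108 - 1*(-1/7)*3/2) = 1/(-1728 + 3/14) = 1/(-24189/14) = -14/24189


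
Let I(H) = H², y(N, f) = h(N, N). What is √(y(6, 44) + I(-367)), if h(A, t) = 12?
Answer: 7*√2749 ≈ 367.02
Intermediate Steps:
y(N, f) = 12
√(y(6, 44) + I(-367)) = √(12 + (-367)²) = √(12 + 134689) = √134701 = 7*√2749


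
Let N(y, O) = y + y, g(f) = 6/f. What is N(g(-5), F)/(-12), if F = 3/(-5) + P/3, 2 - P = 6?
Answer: ⅕ ≈ 0.20000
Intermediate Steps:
P = -4 (P = 2 - 1*6 = 2 - 6 = -4)
F = -29/15 (F = 3/(-5) - 4/3 = 3*(-⅕) - 4*⅓ = -⅗ - 4/3 = -29/15 ≈ -1.9333)
N(y, O) = 2*y
N(g(-5), F)/(-12) = (2*(6/(-5)))/(-12) = -6*(-⅕)/6 = -(-6)/(6*5) = -1/12*(-12/5) = ⅕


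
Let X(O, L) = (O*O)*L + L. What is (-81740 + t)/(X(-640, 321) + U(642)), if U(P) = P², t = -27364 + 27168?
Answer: -27312/43964695 ≈ -0.00062123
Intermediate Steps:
X(O, L) = L + L*O² (X(O, L) = O²*L + L = L*O² + L = L + L*O²)
t = -196
(-81740 + t)/(X(-640, 321) + U(642)) = (-81740 - 196)/(321*(1 + (-640)²) + 642²) = -81936/(321*(1 + 409600) + 412164) = -81936/(321*409601 + 412164) = -81936/(131481921 + 412164) = -81936/131894085 = -81936*1/131894085 = -27312/43964695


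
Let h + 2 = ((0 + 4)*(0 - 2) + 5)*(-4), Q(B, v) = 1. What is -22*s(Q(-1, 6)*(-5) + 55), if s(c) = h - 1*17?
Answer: 154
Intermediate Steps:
h = 10 (h = -2 + ((0 + 4)*(0 - 2) + 5)*(-4) = -2 + (4*(-2) + 5)*(-4) = -2 + (-8 + 5)*(-4) = -2 - 3*(-4) = -2 + 12 = 10)
s(c) = -7 (s(c) = 10 - 1*17 = 10 - 17 = -7)
-22*s(Q(-1, 6)*(-5) + 55) = -22*(-7) = 154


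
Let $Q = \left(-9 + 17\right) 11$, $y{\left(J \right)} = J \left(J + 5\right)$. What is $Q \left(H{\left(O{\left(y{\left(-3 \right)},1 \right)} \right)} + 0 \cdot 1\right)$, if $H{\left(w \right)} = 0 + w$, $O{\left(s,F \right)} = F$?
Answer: $88$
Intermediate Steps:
$y{\left(J \right)} = J \left(5 + J\right)$
$H{\left(w \right)} = w$
$Q = 88$ ($Q = 8 \cdot 11 = 88$)
$Q \left(H{\left(O{\left(y{\left(-3 \right)},1 \right)} \right)} + 0 \cdot 1\right) = 88 \left(1 + 0 \cdot 1\right) = 88 \left(1 + 0\right) = 88 \cdot 1 = 88$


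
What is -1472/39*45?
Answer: -22080/13 ≈ -1698.5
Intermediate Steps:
-1472/39*45 = -22080/13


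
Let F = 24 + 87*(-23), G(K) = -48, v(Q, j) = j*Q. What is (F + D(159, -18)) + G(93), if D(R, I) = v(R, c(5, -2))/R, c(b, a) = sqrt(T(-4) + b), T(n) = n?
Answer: -2024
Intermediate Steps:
c(b, a) = sqrt(-4 + b)
v(Q, j) = Q*j
D(R, I) = 1 (D(R, I) = (R*sqrt(-4 + 5))/R = (R*sqrt(1))/R = (R*1)/R = R/R = 1)
F = -1977 (F = 24 - 2001 = -1977)
(F + D(159, -18)) + G(93) = (-1977 + 1) - 48 = -1976 - 48 = -2024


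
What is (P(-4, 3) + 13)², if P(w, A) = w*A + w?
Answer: 9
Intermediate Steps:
P(w, A) = w + A*w (P(w, A) = A*w + w = w + A*w)
(P(-4, 3) + 13)² = (-4*(1 + 3) + 13)² = (-4*4 + 13)² = (-16 + 13)² = (-3)² = 9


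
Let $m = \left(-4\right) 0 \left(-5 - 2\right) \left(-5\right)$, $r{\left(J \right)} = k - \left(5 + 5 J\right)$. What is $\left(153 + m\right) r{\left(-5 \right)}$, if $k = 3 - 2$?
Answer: $3213$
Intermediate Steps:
$k = 1$
$r{\left(J \right)} = -4 - 5 J$ ($r{\left(J \right)} = 1 - \left(5 + 5 J\right) = -4 - 5 J$)
$m = 0$ ($m = 0 \left(\left(-7\right) \left(-5\right)\right) = 0 \cdot 35 = 0$)
$\left(153 + m\right) r{\left(-5 \right)} = \left(153 + 0\right) \left(-4 - -25\right) = 153 \left(-4 + 25\right) = 153 \cdot 21 = 3213$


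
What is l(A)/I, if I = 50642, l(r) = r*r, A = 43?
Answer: 1849/50642 ≈ 0.036511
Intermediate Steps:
l(r) = r²
l(A)/I = 43²/50642 = 1849*(1/50642) = 1849/50642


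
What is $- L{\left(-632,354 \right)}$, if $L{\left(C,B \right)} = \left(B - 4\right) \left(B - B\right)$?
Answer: $0$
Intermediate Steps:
$L{\left(C,B \right)} = 0$ ($L{\left(C,B \right)} = \left(-4 + B\right) 0 = 0$)
$- L{\left(-632,354 \right)} = \left(-1\right) 0 = 0$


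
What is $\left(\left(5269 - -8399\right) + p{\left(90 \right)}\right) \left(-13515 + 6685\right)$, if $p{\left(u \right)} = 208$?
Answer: $-94773080$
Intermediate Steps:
$\left(\left(5269 - -8399\right) + p{\left(90 \right)}\right) \left(-13515 + 6685\right) = \left(\left(5269 - -8399\right) + 208\right) \left(-13515 + 6685\right) = \left(\left(5269 + 8399\right) + 208\right) \left(-6830\right) = \left(13668 + 208\right) \left(-6830\right) = 13876 \left(-6830\right) = -94773080$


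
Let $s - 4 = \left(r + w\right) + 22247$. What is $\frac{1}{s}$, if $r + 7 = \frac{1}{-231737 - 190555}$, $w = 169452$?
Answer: $\frac{422292}{80951687231} \approx 5.2166 \cdot 10^{-6}$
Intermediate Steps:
$r = - \frac{2956045}{422292}$ ($r = -7 + \frac{1}{-231737 - 190555} = -7 + \frac{1}{-422292} = -7 - \frac{1}{422292} = - \frac{2956045}{422292} \approx -7.0$)
$s = \frac{80951687231}{422292}$ ($s = 4 + \left(\left(- \frac{2956045}{422292} + 169452\right) + 22247\right) = 4 + \left(\frac{71555267939}{422292} + 22247\right) = 4 + \frac{80949998063}{422292} = \frac{80951687231}{422292} \approx 1.917 \cdot 10^{5}$)
$\frac{1}{s} = \frac{1}{\frac{80951687231}{422292}} = \frac{422292}{80951687231}$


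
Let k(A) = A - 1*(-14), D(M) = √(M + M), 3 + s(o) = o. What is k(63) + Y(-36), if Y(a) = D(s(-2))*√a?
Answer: 77 - 6*√10 ≈ 58.026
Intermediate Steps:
s(o) = -3 + o
D(M) = √2*√M (D(M) = √(2*M) = √2*√M)
Y(a) = I*√10*√a (Y(a) = (√2*√(-3 - 2))*√a = (√2*√(-5))*√a = (√2*(I*√5))*√a = (I*√10)*√a = I*√10*√a)
k(A) = 14 + A (k(A) = A + 14 = 14 + A)
k(63) + Y(-36) = (14 + 63) + I*√10*√(-36) = 77 + I*√10*(6*I) = 77 - 6*√10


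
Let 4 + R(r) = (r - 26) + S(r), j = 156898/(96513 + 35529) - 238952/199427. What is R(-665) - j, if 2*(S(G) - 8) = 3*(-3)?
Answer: -1071107509519/1548984702 ≈ -691.49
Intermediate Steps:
S(G) = 7/2 (S(G) = 8 + (3*(-3))/2 = 8 + (½)*(-9) = 8 - 9/2 = 7/2)
j = -7705957/774492351 (j = 156898/132042 - 238952*1/199427 = 156898*(1/132042) - 14056/11731 = 78449/66021 - 14056/11731 = -7705957/774492351 ≈ -0.0099497)
R(r) = -53/2 + r (R(r) = -4 + ((r - 26) + 7/2) = -4 + ((-26 + r) + 7/2) = -4 + (-45/2 + r) = -53/2 + r)
R(-665) - j = (-53/2 - 665) - 1*(-7705957/774492351) = -1383/2 + 7705957/774492351 = -1071107509519/1548984702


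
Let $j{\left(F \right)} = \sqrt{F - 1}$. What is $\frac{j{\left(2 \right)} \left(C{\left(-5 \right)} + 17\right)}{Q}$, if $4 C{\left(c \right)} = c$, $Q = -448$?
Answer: $- \frac{9}{256} \approx -0.035156$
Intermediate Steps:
$j{\left(F \right)} = \sqrt{-1 + F}$
$C{\left(c \right)} = \frac{c}{4}$
$\frac{j{\left(2 \right)} \left(C{\left(-5 \right)} + 17\right)}{Q} = \frac{\sqrt{-1 + 2} \left(\frac{1}{4} \left(-5\right) + 17\right)}{-448} = \sqrt{1} \left(- \frac{5}{4} + 17\right) \left(- \frac{1}{448}\right) = 1 \cdot \frac{63}{4} \left(- \frac{1}{448}\right) = \frac{63}{4} \left(- \frac{1}{448}\right) = - \frac{9}{256}$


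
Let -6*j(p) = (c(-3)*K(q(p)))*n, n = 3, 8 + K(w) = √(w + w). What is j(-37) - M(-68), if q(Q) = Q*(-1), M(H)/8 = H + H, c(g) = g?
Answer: 1076 + 3*√74/2 ≈ 1088.9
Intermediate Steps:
M(H) = 16*H (M(H) = 8*(H + H) = 8*(2*H) = 16*H)
q(Q) = -Q
K(w) = -8 + √2*√w (K(w) = -8 + √(w + w) = -8 + √(2*w) = -8 + √2*√w)
j(p) = -12 + 3*√2*√(-p)/2 (j(p) = -(-3*(-8 + √2*√(-p)))*3/6 = -(24 - 3*√2*√(-p))*3/6 = -(72 - 9*√2*√(-p))/6 = -12 + 3*√2*√(-p)/2)
j(-37) - M(-68) = (-12 + 3*√2*√(-1*(-37))/2) - 16*(-68) = (-12 + 3*√2*√37/2) - 1*(-1088) = (-12 + 3*√74/2) + 1088 = 1076 + 3*√74/2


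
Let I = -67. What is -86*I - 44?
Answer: 5718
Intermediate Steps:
-86*I - 44 = -86*(-67) - 44 = 5762 - 44 = 5718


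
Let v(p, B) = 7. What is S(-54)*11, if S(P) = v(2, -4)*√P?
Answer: 231*I*√6 ≈ 565.83*I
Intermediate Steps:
S(P) = 7*√P
S(-54)*11 = (7*√(-54))*11 = (7*(3*I*√6))*11 = (21*I*√6)*11 = 231*I*√6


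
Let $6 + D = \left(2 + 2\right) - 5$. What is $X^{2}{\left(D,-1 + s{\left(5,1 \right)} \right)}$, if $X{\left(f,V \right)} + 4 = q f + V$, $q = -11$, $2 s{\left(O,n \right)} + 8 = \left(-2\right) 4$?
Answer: $4096$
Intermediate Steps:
$s{\left(O,n \right)} = -8$ ($s{\left(O,n \right)} = -4 + \frac{\left(-2\right) 4}{2} = -4 + \frac{1}{2} \left(-8\right) = -4 - 4 = -8$)
$D = -7$ ($D = -6 + \left(\left(2 + 2\right) - 5\right) = -6 + \left(4 - 5\right) = -6 - 1 = -7$)
$X{\left(f,V \right)} = -4 + V - 11 f$ ($X{\left(f,V \right)} = -4 + \left(- 11 f + V\right) = -4 + \left(V - 11 f\right) = -4 + V - 11 f$)
$X^{2}{\left(D,-1 + s{\left(5,1 \right)} \right)} = \left(-4 - 9 - -77\right)^{2} = \left(-4 - 9 + 77\right)^{2} = 64^{2} = 4096$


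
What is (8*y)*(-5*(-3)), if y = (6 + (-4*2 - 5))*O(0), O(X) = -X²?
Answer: 0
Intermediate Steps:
y = 0 (y = (6 + (-4*2 - 5))*(-1*0²) = (6 + (-8 - 5))*(-1*0) = (6 - 13)*0 = -7*0 = 0)
(8*y)*(-5*(-3)) = (8*0)*(-5*(-3)) = 0*15 = 0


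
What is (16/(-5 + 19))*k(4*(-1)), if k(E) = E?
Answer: -32/7 ≈ -4.5714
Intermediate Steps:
(16/(-5 + 19))*k(4*(-1)) = (16/(-5 + 19))*(4*(-1)) = (16/14)*(-4) = (16*(1/14))*(-4) = (8/7)*(-4) = -32/7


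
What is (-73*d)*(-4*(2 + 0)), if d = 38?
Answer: 22192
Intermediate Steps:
(-73*d)*(-4*(2 + 0)) = (-73*38)*(-4*(2 + 0)) = -(-11096)*2 = -2774*(-8) = 22192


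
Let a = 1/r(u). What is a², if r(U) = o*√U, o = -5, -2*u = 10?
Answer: -1/125 ≈ -0.0080000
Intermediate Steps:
u = -5 (u = -½*10 = -5)
r(U) = -5*√U
a = I*√5/25 (a = 1/(-5*I*√5) = I*√5/25 ≈ 0.089443*I)
a² = (I*√5/25)² = -1/125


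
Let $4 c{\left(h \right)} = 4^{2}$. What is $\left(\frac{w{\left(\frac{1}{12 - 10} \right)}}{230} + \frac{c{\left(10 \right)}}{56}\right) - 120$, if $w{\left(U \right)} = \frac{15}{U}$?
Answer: $- \frac{38575}{322} \approx -119.8$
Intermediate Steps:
$c{\left(h \right)} = 4$ ($c{\left(h \right)} = \frac{4^{2}}{4} = \frac{1}{4} \cdot 16 = 4$)
$\left(\frac{w{\left(\frac{1}{12 - 10} \right)}}{230} + \frac{c{\left(10 \right)}}{56}\right) - 120 = \left(\frac{15 \frac{1}{\frac{1}{12 - 10}}}{230} + \frac{4}{56}\right) - 120 = \left(\frac{15}{\frac{1}{2}} \cdot \frac{1}{230} + 4 \cdot \frac{1}{56}\right) - 120 = \left(15 \frac{1}{\frac{1}{2}} \cdot \frac{1}{230} + \frac{1}{14}\right) - 120 = \left(15 \cdot 2 \cdot \frac{1}{230} + \frac{1}{14}\right) - 120 = \left(30 \cdot \frac{1}{230} + \frac{1}{14}\right) - 120 = \left(\frac{3}{23} + \frac{1}{14}\right) - 120 = \frac{65}{322} - 120 = - \frac{38575}{322}$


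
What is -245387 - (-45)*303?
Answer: -231752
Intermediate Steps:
-245387 - (-45)*303 = -245387 - 1*(-13635) = -245387 + 13635 = -231752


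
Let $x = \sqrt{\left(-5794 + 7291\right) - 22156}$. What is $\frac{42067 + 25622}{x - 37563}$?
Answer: $- \frac{2542601907}{1410999628} - \frac{67689 i \sqrt{20659}}{1410999628} \approx -1.802 - 0.0068952 i$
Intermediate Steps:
$x = i \sqrt{20659}$ ($x = \sqrt{1497 - 22156} = \sqrt{-20659} = i \sqrt{20659} \approx 143.73 i$)
$\frac{42067 + 25622}{x - 37563} = \frac{42067 + 25622}{i \sqrt{20659} - 37563} = \frac{67689}{-37563 + i \sqrt{20659}}$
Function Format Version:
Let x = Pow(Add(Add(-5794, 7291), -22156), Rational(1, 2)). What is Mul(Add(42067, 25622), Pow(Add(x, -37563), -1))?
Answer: Add(Rational(-2542601907, 1410999628), Mul(Rational(-67689, 1410999628), I, Pow(20659, Rational(1, 2)))) ≈ Add(-1.8020, Mul(-0.0068952, I))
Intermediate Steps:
x = Mul(I, Pow(20659, Rational(1, 2))) (x = Pow(Add(1497, -22156), Rational(1, 2)) = Pow(-20659, Rational(1, 2)) = Mul(I, Pow(20659, Rational(1, 2))) ≈ Mul(143.73, I))
Mul(Add(42067, 25622), Pow(Add(x, -37563), -1)) = Mul(Add(42067, 25622), Pow(Add(Mul(I, Pow(20659, Rational(1, 2))), -37563), -1)) = Mul(67689, Pow(Add(-37563, Mul(I, Pow(20659, Rational(1, 2)))), -1))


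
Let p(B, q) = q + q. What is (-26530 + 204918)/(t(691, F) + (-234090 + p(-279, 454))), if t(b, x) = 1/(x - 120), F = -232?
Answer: -62792576/82080065 ≈ -0.76502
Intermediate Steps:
t(b, x) = 1/(-120 + x)
p(B, q) = 2*q
(-26530 + 204918)/(t(691, F) + (-234090 + p(-279, 454))) = (-26530 + 204918)/(1/(-120 - 232) + (-234090 + 2*454)) = 178388/(1/(-352) + (-234090 + 908)) = 178388/(-1/352 - 233182) = 178388/(-82080065/352) = 178388*(-352/82080065) = -62792576/82080065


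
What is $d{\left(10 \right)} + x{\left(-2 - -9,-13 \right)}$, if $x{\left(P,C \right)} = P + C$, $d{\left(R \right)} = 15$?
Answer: $9$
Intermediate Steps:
$x{\left(P,C \right)} = C + P$
$d{\left(10 \right)} + x{\left(-2 - -9,-13 \right)} = 15 - 6 = 9$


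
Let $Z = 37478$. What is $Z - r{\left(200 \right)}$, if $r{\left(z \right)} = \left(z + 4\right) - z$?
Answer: $37474$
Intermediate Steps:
$r{\left(z \right)} = 4$ ($r{\left(z \right)} = \left(4 + z\right) - z = 4$)
$Z - r{\left(200 \right)} = 37478 - 4 = 37474$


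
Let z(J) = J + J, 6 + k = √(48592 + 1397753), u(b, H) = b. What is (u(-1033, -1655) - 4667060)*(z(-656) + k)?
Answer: 6152546574 - 14004279*√160705 ≈ 5.3851e+8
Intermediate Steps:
k = -6 + 3*√160705 (k = -6 + √(48592 + 1397753) = -6 + √1446345 = -6 + 3*√160705 ≈ 1196.6)
z(J) = 2*J
(u(-1033, -1655) - 4667060)*(z(-656) + k) = (-1033 - 4667060)*(2*(-656) + (-6 + 3*√160705)) = -4668093*(-1312 + (-6 + 3*√160705)) = -4668093*(-1318 + 3*√160705) = 6152546574 - 14004279*√160705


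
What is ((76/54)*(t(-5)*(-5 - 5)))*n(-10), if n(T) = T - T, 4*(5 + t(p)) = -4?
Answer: 0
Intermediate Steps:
t(p) = -6 (t(p) = -5 + (¼)*(-4) = -5 - 1 = -6)
n(T) = 0
((76/54)*(t(-5)*(-5 - 5)))*n(-10) = ((76/54)*(-6*(-5 - 5)))*0 = ((76*(1/54))*(-6*(-10)))*0 = ((38/27)*60)*0 = (760/9)*0 = 0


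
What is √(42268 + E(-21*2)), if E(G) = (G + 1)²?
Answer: √43949 ≈ 209.64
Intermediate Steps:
E(G) = (1 + G)²
√(42268 + E(-21*2)) = √(42268 + (1 - 21*2)²) = √(42268 + (1 - 42)²) = √(42268 + (-41)²) = √(42268 + 1681) = √43949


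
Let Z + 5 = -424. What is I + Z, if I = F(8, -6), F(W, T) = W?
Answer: -421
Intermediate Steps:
Z = -429 (Z = -5 - 424 = -429)
I = 8
I + Z = 8 - 429 = -421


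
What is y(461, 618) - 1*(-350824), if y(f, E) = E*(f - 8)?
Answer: 630778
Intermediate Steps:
y(f, E) = E*(-8 + f)
y(461, 618) - 1*(-350824) = 618*(-8 + 461) - 1*(-350824) = 618*453 + 350824 = 279954 + 350824 = 630778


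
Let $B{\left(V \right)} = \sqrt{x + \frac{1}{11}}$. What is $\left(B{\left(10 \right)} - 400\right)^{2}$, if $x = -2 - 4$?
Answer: $\frac{\left(4400 - i \sqrt{715}\right)^{2}}{121} \approx 1.5999 \cdot 10^{5} - 1944.7 i$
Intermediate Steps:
$x = -6$ ($x = -2 - 4 = -6$)
$B{\left(V \right)} = \frac{i \sqrt{715}}{11}$ ($B{\left(V \right)} = \sqrt{-6 + \frac{1}{11}} = \sqrt{- \frac{65}{11}} = \frac{i \sqrt{715}}{11}$)
$\left(B{\left(10 \right)} - 400\right)^{2} = \left(\frac{i \sqrt{715}}{11} - 400\right)^{2} = \left(-400 + \frac{i \sqrt{715}}{11}\right)^{2}$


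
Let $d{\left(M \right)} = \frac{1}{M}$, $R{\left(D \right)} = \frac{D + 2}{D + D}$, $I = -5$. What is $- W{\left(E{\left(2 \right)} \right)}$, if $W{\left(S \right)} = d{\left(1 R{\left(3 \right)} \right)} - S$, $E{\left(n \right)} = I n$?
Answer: $- \frac{56}{5} \approx -11.2$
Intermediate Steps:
$E{\left(n \right)} = - 5 n$
$R{\left(D \right)} = \frac{2 + D}{2 D}$
$W{\left(S \right)} = \frac{6}{5} - S$ ($W{\left(S \right)} = \frac{1}{1 \frac{2 + 3}{2 \cdot 3}} - S = \frac{1}{1 \cdot \frac{1}{2} \cdot \frac{1}{3} \cdot 5} - S = \frac{1}{1 \cdot \frac{5}{6}} - S = \frac{1}{\frac{5}{6}} - S = \frac{6}{5} - S$)
$- W{\left(E{\left(2 \right)} \right)} = - (\frac{6}{5} - \left(-5\right) 2) = - (\frac{6}{5} - -10) = - (\frac{6}{5} + 10) = \left(-1\right) \frac{56}{5} = - \frac{56}{5}$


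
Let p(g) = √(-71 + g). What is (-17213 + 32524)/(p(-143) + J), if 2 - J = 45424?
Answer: -347728121/1031579149 - 15311*I*√214/2063158298 ≈ -0.33708 - 0.00010856*I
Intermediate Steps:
J = -45422 (J = 2 - 1*45424 = 2 - 45424 = -45422)
(-17213 + 32524)/(p(-143) + J) = (-17213 + 32524)/(√(-71 - 143) - 45422) = 15311/(√(-214) - 45422) = 15311/(I*√214 - 45422) = 15311/(-45422 + I*√214)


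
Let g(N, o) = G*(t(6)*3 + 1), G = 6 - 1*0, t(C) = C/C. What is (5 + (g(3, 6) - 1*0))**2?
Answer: 841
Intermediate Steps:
t(C) = 1
G = 6 (G = 6 + 0 = 6)
g(N, o) = 24 (g(N, o) = 6*(1*3 + 1) = 6*(3 + 1) = 6*4 = 24)
(5 + (g(3, 6) - 1*0))**2 = (5 + (24 - 1*0))**2 = (5 + (24 + 0))**2 = (5 + 24)**2 = 29**2 = 841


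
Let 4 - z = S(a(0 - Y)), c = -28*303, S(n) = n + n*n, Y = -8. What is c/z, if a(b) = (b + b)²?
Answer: 2121/16447 ≈ 0.12896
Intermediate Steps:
a(b) = 4*b² (a(b) = (2*b)² = 4*b²)
S(n) = n + n²
c = -8484
z = -65788 (z = 4 - 4*(0 - 1*(-8))²*(1 + 4*(0 - 1*(-8))²) = 4 - 4*(0 + 8)²*(1 + 4*(0 + 8)²) = 4 - 4*8²*(1 + 4*8²) = 4 - 4*64*(1 + 4*64) = 4 - 256*(1 + 256) = 4 - 256*257 = 4 - 1*65792 = 4 - 65792 = -65788)
c/z = -8484/(-65788) = -8484*(-1/65788) = 2121/16447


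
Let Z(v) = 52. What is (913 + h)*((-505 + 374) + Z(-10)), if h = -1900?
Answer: 77973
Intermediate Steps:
(913 + h)*((-505 + 374) + Z(-10)) = (913 - 1900)*((-505 + 374) + 52) = -987*(-131 + 52) = -987*(-79) = 77973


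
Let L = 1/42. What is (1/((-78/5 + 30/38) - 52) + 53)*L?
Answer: 168148/133287 ≈ 1.2615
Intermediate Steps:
L = 1/42 ≈ 0.023810
(1/((-78/5 + 30/38) - 52) + 53)*L = (1/((-78/5 + 30/38) - 52) + 53)*(1/42) = (1/((-78*1/5 + 30*(1/38)) - 52) + 53)*(1/42) = (1/((-78/5 + 15/19) - 52) + 53)*(1/42) = (1/(-1407/95 - 52) + 53)*(1/42) = (1/(-6347/95) + 53)*(1/42) = (-95/6347 + 53)*(1/42) = (336296/6347)*(1/42) = 168148/133287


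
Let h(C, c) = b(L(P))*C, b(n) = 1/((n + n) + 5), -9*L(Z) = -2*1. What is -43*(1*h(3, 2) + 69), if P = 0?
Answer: -146544/49 ≈ -2990.7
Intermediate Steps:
L(Z) = 2/9 (L(Z) = -(-2)/9 = -⅑*(-2) = 2/9)
b(n) = 1/(5 + 2*n) (b(n) = 1/(2*n + 5) = 1/(5 + 2*n))
h(C, c) = 9*C/49 (h(C, c) = C/(5 + 2*(2/9)) = C/(5 + 4/9) = C/(49/9) = 9*C/49)
-43*(1*h(3, 2) + 69) = -43*(1*((9/49)*3) + 69) = -43*(1*(27/49) + 69) = -43*(27/49 + 69) = -43*3408/49 = -146544/49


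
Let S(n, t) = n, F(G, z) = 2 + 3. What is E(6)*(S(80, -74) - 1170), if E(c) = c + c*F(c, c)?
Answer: -39240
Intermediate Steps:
F(G, z) = 5
E(c) = 6*c (E(c) = c + c*5 = c + 5*c = 6*c)
E(6)*(S(80, -74) - 1170) = (6*6)*(80 - 1170) = 36*(-1090) = -39240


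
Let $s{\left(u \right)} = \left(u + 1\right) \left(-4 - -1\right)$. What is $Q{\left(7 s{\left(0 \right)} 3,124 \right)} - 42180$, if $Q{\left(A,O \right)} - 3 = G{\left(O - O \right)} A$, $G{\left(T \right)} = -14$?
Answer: $-41295$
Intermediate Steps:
$s{\left(u \right)} = -3 - 3 u$ ($s{\left(u \right)} = \left(1 + u\right) \left(-4 + 1\right) = \left(1 + u\right) \left(-3\right) = -3 - 3 u$)
$Q{\left(A,O \right)} = 3 - 14 A$
$Q{\left(7 s{\left(0 \right)} 3,124 \right)} - 42180 = \left(3 - 14 \cdot 7 \left(-3 - 0\right) 3\right) - 42180 = \left(3 - 14 \cdot 7 \left(-3 + 0\right) 3\right) - 42180 = \left(3 - 14 \cdot 7 \left(-3\right) 3\right) - 42180 = \left(3 - 14 \left(\left(-21\right) 3\right)\right) - 42180 = \left(3 - -882\right) - 42180 = \left(3 + 882\right) - 42180 = 885 - 42180 = -41295$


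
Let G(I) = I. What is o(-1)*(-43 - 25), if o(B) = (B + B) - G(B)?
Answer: 68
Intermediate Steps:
o(B) = B (o(B) = (B + B) - B = 2*B - B = B)
o(-1)*(-43 - 25) = -(-43 - 25) = -1*(-68) = 68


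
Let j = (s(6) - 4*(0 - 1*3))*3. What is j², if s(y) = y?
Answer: 2916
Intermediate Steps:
j = 54 (j = (6 - 4*(0 - 1*3))*3 = (6 - 4*(0 - 3))*3 = (6 - 4*(-3))*3 = (6 + 12)*3 = 18*3 = 54)
j² = 54² = 2916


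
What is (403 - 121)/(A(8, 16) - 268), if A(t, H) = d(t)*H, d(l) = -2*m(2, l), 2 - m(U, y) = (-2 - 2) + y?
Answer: -47/34 ≈ -1.3824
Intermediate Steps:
m(U, y) = 6 - y (m(U, y) = 2 - ((-2 - 2) + y) = 2 - (-4 + y) = 2 + (4 - y) = 6 - y)
d(l) = -12 + 2*l (d(l) = -2*(6 - l) = -12 + 2*l)
A(t, H) = H*(-12 + 2*t) (A(t, H) = (-12 + 2*t)*H = H*(-12 + 2*t))
(403 - 121)/(A(8, 16) - 268) = (403 - 121)/(2*16*(-6 + 8) - 268) = 282/(2*16*2 - 268) = 282/(64 - 268) = 282/(-204) = 282*(-1/204) = -47/34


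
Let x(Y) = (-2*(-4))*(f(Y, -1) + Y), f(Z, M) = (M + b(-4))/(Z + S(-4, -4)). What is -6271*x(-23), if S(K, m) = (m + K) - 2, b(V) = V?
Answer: 37826672/33 ≈ 1.1463e+6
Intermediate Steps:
S(K, m) = -2 + K + m (S(K, m) = (K + m) - 2 = -2 + K + m)
f(Z, M) = (-4 + M)/(-10 + Z) (f(Z, M) = (M - 4)/(Z + (-2 - 4 - 4)) = (-4 + M)/(Z - 10) = (-4 + M)/(-10 + Z))
x(Y) = -40/(-10 + Y) + 8*Y (x(Y) = (-2*(-4))*((-4 - 1)/(-10 + Y) + Y) = 8*(-5/(-10 + Y) + Y) = 8*(Y - 5/(-10 + Y)) = -40/(-10 + Y) + 8*Y)
-6271*x(-23) = -50168*(-5 - 23*(-10 - 23))/(-10 - 23) = -50168*(-5 - 23*(-33))/(-33) = -50168*(-1)*(-5 + 759)/33 = -50168*(-1)*754/33 = -6271*(-6032/33) = 37826672/33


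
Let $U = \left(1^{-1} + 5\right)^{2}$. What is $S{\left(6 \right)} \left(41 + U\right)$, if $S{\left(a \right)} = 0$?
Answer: $0$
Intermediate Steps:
$U = 36$ ($U = \left(1 + 5\right)^{2} = 6^{2} = 36$)
$S{\left(6 \right)} \left(41 + U\right) = 0 \left(41 + 36\right) = 0 \cdot 77 = 0$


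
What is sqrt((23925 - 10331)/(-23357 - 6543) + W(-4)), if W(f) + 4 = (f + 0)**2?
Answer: sqrt(103216594)/2990 ≈ 3.3978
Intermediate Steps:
W(f) = -4 + f**2 (W(f) = -4 + (f + 0)**2 = -4 + f**2)
sqrt((23925 - 10331)/(-23357 - 6543) + W(-4)) = sqrt((23925 - 10331)/(-23357 - 6543) + (-4 + (-4)**2)) = sqrt(13594/(-29900) + (-4 + 16)) = sqrt(13594*(-1/29900) + 12) = sqrt(-6797/14950 + 12) = sqrt(172603/14950) = sqrt(103216594)/2990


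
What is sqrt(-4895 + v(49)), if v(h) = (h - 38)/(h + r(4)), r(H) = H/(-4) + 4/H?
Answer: 2*I*sqrt(59961)/7 ≈ 69.963*I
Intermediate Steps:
r(H) = 4/H - H/4 (r(H) = H*(-1/4) + 4/H = -H/4 + 4/H = 4/H - H/4)
v(h) = (-38 + h)/h (v(h) = (h - 38)/(h + (4/4 - 1/4*4)) = (-38 + h)/(h + (4*(1/4) - 1)) = (-38 + h)/(h + (1 - 1)) = (-38 + h)/(h + 0) = (-38 + h)/h)
sqrt(-4895 + v(49)) = sqrt(-4895 + (-38 + 49)/49) = sqrt(-4895 + (1/49)*11) = sqrt(-4895 + 11/49) = sqrt(-239844/49) = 2*I*sqrt(59961)/7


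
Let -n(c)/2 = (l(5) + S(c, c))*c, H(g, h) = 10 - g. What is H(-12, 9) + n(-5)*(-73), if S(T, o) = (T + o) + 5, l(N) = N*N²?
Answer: -87578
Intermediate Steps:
l(N) = N³
S(T, o) = 5 + T + o
n(c) = -2*c*(130 + 2*c) (n(c) = -2*(5³ + (5 + c + c))*c = -2*(125 + (5 + 2*c))*c = -2*(130 + 2*c)*c = -2*c*(130 + 2*c))
H(-12, 9) + n(-5)*(-73) = (10 - 1*(-12)) - 4*(-5)*(65 - 5)*(-73) = (10 + 12) - 4*(-5)*60*(-73) = 22 + 1200*(-73) = 22 - 87600 = -87578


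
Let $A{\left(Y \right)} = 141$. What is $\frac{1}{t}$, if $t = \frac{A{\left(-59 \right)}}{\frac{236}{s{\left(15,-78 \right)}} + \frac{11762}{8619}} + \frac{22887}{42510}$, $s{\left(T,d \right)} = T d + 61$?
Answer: $\frac{39002832895}{4795383348879} \approx 0.0081334$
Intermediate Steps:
$s{\left(T,d \right)} = 61 + T d$
$t = \frac{4795383348879}{39002832895}$ ($t = \frac{141}{\frac{236}{61 + 15 \left(-78\right)} + \frac{11762}{8619}} + \frac{22887}{42510} = \frac{141}{\frac{236}{61 - 1170} + 11762 \cdot \frac{1}{8619}} + 22887 \cdot \frac{1}{42510} = \frac{141}{\frac{236}{-1109} + \frac{11762}{8619}} + \frac{7629}{14170} = \frac{141}{236 \left(- \frac{1}{1109}\right) + \frac{11762}{8619}} + \frac{7629}{14170} = \frac{141}{- \frac{236}{1109} + \frac{11762}{8619}} + \frac{7629}{14170} = \frac{141}{\frac{11009974}{9558471}} + \frac{7629}{14170} = 141 \cdot \frac{9558471}{11009974} + \frac{7629}{14170} = \frac{1347744411}{11009974} + \frac{7629}{14170} = \frac{4795383348879}{39002832895} \approx 122.95$)
$\frac{1}{t} = \frac{1}{\frac{4795383348879}{39002832895}} = \frac{39002832895}{4795383348879}$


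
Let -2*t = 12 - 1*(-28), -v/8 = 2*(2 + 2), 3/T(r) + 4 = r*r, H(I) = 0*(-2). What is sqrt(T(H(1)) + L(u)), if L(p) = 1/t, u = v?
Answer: 2*I*sqrt(5)/5 ≈ 0.89443*I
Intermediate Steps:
H(I) = 0
T(r) = 3/(-4 + r**2) (T(r) = 3/(-4 + r*r) = 3/(-4 + r**2))
v = -64 (v = -16*(2 + 2) = -16*4 = -8*8 = -64)
u = -64
t = -20 (t = -(12 - 1*(-28))/2 = -(12 + 28)/2 = -1/2*40 = -20)
L(p) = -1/20 (L(p) = 1/(-20) = -1/20)
sqrt(T(H(1)) + L(u)) = sqrt(3/(-4 + 0**2) - 1/20) = sqrt(3/(-4 + 0) - 1/20) = sqrt(3/(-4) - 1/20) = sqrt(3*(-1/4) - 1/20) = sqrt(-3/4 - 1/20) = sqrt(-4/5) = 2*I*sqrt(5)/5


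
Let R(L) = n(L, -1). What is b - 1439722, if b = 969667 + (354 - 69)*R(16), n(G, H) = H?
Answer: -470340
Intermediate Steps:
R(L) = -1
b = 969382 (b = 969667 + (354 - 69)*(-1) = 969667 + 285*(-1) = 969667 - 285 = 969382)
b - 1439722 = 969382 - 1439722 = -470340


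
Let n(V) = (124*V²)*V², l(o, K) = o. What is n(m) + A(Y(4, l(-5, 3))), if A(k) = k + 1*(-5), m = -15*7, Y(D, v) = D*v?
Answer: 15072277475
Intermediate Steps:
m = -105
A(k) = -5 + k (A(k) = k - 5 = -5 + k)
n(V) = 124*V⁴
n(m) + A(Y(4, l(-5, 3))) = 124*(-105)⁴ + (-5 + 4*(-5)) = 124*121550625 + (-5 - 20) = 15072277500 - 25 = 15072277475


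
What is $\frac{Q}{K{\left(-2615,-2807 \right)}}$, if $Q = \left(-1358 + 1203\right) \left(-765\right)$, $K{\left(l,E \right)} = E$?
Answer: $- \frac{118575}{2807} \approx -42.243$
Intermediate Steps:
$Q = 118575$ ($Q = \left(-155\right) \left(-765\right) = 118575$)
$\frac{Q}{K{\left(-2615,-2807 \right)}} = \frac{118575}{-2807} = 118575 \left(- \frac{1}{2807}\right) = - \frac{118575}{2807}$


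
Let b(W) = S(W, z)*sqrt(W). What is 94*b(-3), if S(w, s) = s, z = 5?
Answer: 470*I*sqrt(3) ≈ 814.06*I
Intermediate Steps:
b(W) = 5*sqrt(W)
94*b(-3) = 94*(5*sqrt(-3)) = 94*(5*(I*sqrt(3))) = 94*(5*I*sqrt(3)) = 470*I*sqrt(3)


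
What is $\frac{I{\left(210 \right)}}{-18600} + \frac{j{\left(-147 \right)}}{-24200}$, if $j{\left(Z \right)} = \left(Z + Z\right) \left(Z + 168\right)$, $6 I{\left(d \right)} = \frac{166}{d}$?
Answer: $\frac{361724617}{1417878000} \approx 0.25512$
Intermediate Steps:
$I{\left(d \right)} = \frac{83}{3 d}$ ($I{\left(d \right)} = \frac{166 \frac{1}{d}}{6} = \frac{83}{3 d}$)
$j{\left(Z \right)} = 2 Z \left(168 + Z\right)$
$\frac{I{\left(210 \right)}}{-18600} + \frac{j{\left(-147 \right)}}{-24200} = \frac{\frac{83}{3} \cdot \frac{1}{210}}{-18600} + \frac{2 \left(-147\right) \left(168 - 147\right)}{-24200} = \frac{83}{3} \cdot \frac{1}{210} \left(- \frac{1}{18600}\right) + 2 \left(-147\right) 21 \left(- \frac{1}{24200}\right) = \frac{83}{630} \left(- \frac{1}{18600}\right) - - \frac{3087}{12100} = - \frac{83}{11718000} + \frac{3087}{12100} = \frac{361724617}{1417878000}$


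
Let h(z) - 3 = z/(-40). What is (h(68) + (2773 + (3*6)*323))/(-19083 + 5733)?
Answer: -85883/133500 ≈ -0.64332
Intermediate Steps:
h(z) = 3 - z/40 (h(z) = 3 + z/(-40) = 3 + z*(-1/40) = 3 - z/40)
(h(68) + (2773 + (3*6)*323))/(-19083 + 5733) = ((3 - 1/40*68) + (2773 + (3*6)*323))/(-19083 + 5733) = ((3 - 17/10) + (2773 + 18*323))/(-13350) = (13/10 + (2773 + 5814))*(-1/13350) = (13/10 + 8587)*(-1/13350) = (85883/10)*(-1/13350) = -85883/133500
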